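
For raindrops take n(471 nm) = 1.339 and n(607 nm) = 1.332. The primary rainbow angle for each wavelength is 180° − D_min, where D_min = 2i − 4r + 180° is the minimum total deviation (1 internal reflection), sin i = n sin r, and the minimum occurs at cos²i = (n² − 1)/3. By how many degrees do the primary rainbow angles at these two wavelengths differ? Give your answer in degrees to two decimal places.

1.01°

At 471 nm (n = 1.339): cos²i = 0.26431 → i = 59.062°, r = 39.834°, D_min = 138.786°, rainbow angle = 41.214°.
At 607 nm (n = 1.332): cos²i = 0.25807 → i = 59.469°, r = 40.290°, D_min = 137.776°, rainbow angle = 42.224°.
Angular width = |41.214° − 42.224°| = 1.010°.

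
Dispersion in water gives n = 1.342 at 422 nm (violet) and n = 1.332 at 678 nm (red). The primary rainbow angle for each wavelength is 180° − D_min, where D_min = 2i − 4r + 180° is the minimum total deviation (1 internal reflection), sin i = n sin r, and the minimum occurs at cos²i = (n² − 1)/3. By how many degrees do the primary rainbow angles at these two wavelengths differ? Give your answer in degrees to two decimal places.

1.44°

At 422 nm (n = 1.342): cos²i = 0.26699 → i = 58.888°, r = 39.641°, D_min = 139.213°, rainbow angle = 40.787°.
At 678 nm (n = 1.332): cos²i = 0.25807 → i = 59.469°, r = 40.290°, D_min = 137.776°, rainbow angle = 42.224°.
Angular width = |40.787° − 42.224°| = 1.437°.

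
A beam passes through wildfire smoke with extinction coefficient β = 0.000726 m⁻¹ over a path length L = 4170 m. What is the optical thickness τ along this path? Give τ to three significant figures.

τ = β·L = 0.000726 × 4170 = 3.0274.

3.03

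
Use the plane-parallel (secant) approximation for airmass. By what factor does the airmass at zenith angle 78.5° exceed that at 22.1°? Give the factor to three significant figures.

X(78.5°)/X(22.1°) = sec 78.5° / sec 22.1° = cos 22.1° / cos 78.5° = 0.9265/0.1994 = 4.6473.

4.65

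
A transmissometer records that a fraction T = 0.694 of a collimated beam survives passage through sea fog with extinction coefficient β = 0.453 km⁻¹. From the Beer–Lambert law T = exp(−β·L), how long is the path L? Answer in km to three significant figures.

0.806 km

Beer–Lambert: T = exp(−βL) ⇒ L = −ln(T)/β = −ln(0.694)/0.453 = 0.3653/0.453 = 0.8064 km.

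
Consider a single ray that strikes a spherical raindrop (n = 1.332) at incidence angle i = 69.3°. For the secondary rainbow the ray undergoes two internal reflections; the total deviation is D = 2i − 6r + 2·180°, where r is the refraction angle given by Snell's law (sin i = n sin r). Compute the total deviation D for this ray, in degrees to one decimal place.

230.9°

sin r = sin 69.3° / 1.332 = 0.9354/1.332 = 0.7023; r = 44.61°.
D = 2·69.3° − 6·44.61° + 2·180° = 138.60° − 267.66° + 360° = 230.94°.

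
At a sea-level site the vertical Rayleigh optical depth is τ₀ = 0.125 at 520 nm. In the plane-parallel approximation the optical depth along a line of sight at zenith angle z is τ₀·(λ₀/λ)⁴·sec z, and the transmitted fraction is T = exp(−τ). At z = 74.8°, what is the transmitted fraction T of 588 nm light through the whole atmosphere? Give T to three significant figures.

sec 74.8° = 3.8140.
τ = 0.125 × (520/588)⁴ × 3.8140 = 0.125 × 0.6117 × 3.8140 = 0.2916.
T = exp(−0.2916) = 0.7471.

0.747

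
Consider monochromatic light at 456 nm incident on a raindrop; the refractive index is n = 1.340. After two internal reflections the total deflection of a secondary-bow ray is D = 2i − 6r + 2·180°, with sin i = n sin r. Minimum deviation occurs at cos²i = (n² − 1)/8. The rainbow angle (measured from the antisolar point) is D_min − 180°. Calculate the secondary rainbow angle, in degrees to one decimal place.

52.7°

cos²i = (1.79560 − 1)/8 = 0.09945; i = arccos(0.31536) = 71.618°.
sin r = sin 71.618°/1.340 = 0.70819; r = 45.088°.
D_min = 2·71.618° − 6·45.088° + 360° = 232.709°.
Rainbow angle = D_min − 180° = 52.709°.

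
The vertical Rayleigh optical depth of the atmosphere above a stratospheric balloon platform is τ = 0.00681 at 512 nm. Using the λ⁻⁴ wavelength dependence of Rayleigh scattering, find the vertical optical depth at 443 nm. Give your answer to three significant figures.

τ(443 nm) = τ(512 nm) × (512/443)⁴ = 0.00681 × (1.1558)⁴ = 0.00681 × 1.7843 = 0.0122.

0.0122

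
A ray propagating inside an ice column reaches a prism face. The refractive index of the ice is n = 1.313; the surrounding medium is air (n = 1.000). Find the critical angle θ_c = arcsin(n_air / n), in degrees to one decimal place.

sin θ_c = n_air / n = 1.000 / 1.313 = 0.7616.
θ_c = arcsin(0.7616) = 49.61°.

49.6°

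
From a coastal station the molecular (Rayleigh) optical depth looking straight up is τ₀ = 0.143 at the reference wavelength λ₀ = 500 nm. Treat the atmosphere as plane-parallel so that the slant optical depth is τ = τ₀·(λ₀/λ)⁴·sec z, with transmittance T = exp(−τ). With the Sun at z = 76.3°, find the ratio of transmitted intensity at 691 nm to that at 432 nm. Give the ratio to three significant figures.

2.50

Airmass: sec 76.3° = 4.2223.
τ(691 nm) = 0.143 × (500/691)⁴ × 4.2223 = 0.143 × 0.2741 × 4.2223 = 0.1655.
τ(432 nm) = 0.143 × (500/432)⁴ × 4.2223 = 0.143 × 1.7945 × 4.2223 = 1.0835.
T(691)/T(432) = exp(τ_B − τ_A) = exp(0.9180) = 2.5042.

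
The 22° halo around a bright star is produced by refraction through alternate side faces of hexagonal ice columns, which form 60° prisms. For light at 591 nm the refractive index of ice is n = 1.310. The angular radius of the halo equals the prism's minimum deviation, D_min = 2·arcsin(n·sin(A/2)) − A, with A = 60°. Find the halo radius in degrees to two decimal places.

n·sin(A/2) = 1.310 × sin 30° = 1.310 × 0.5000 = 0.6550.
D_min = 2·arcsin(0.6550) − 60° = 2 × 40.920° − 60° = 21.839°.

21.84°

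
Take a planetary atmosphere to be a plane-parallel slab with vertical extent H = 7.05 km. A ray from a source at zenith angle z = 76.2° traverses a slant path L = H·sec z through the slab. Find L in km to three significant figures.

29.6 km

sec z = 1/cos 76.2° = 4.1923.
L = 7.05 × 4.1923 = 29.556 km.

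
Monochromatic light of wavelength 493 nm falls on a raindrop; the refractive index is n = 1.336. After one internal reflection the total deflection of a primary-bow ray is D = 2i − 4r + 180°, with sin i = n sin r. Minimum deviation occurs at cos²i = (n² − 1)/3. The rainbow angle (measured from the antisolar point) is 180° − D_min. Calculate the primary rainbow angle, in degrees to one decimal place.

41.6°

cos²i = (1.78490 − 1)/3 = 0.26163; i = arccos(0.51150) = 59.236°.
sin r = sin 59.236°/1.336 = 0.64318; r = 40.029°.
D_min = 2·59.236° − 4·40.029° + 180° = 138.356°.
Rainbow angle = 180° − D_min = 41.644°.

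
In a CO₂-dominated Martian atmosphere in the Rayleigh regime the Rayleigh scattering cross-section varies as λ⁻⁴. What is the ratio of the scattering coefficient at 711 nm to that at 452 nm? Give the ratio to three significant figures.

Rayleigh scattering ∝ λ⁻⁴, so the ratio of coefficients is the inverse fourth power of the wavelength ratio.
σ(711)/σ(452) = (452/711)⁴ = (0.6357)⁴ = 0.1633.

0.163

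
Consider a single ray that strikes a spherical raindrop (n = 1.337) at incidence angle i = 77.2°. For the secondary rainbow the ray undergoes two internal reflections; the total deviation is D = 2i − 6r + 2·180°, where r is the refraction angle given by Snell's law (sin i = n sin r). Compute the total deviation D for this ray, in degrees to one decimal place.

233.4°

sin r = sin 77.2° / 1.337 = 0.9751/1.337 = 0.7294; r = 46.83°.
D = 2·77.2° − 6·46.83° + 2·180° = 154.40° − 280.99° + 360° = 233.41°.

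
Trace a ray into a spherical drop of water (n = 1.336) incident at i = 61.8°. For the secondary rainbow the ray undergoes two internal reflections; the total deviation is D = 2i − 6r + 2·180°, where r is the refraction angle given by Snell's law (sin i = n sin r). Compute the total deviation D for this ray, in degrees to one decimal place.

sin r = sin 61.8° / 1.336 = 0.8813/1.336 = 0.6597; r = 41.27°.
D = 2·61.8° − 6·41.27° + 2·180° = 123.60° − 247.64° + 360° = 235.96°.

236.0°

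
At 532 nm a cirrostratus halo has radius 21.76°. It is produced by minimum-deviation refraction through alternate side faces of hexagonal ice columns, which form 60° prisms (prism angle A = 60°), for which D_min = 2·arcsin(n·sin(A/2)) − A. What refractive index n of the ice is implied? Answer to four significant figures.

Rearranging: n = sin((D_min + A)/2) / sin(A/2).
(D_min + A)/2 = (21.76° + 60°)/2 = 40.880°.
n = sin 40.880° / sin 30° = 0.6545 / 0.5000 = 1.3090.

1.309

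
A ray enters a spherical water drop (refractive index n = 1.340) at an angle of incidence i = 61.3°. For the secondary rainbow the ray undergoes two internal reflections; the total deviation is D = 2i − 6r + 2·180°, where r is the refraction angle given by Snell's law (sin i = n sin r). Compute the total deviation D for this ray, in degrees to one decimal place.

sin r = sin 61.3° / 1.340 = 0.8771/1.340 = 0.6546; r = 40.89°.
D = 2·61.3° − 6·40.89° + 2·180° = 122.60° − 245.33° + 360° = 237.27°.

237.3°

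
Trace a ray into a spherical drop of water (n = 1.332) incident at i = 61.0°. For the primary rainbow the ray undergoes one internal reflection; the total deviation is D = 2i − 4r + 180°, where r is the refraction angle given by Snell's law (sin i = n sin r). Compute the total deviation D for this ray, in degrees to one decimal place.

137.8°

sin r = sin 61.0° / 1.332 = 0.8746/1.332 = 0.6566; r = 41.04°.
D = 2·61.0° − 4·41.04° + 180° = 122.00° − 164.17° + 180° = 137.83°.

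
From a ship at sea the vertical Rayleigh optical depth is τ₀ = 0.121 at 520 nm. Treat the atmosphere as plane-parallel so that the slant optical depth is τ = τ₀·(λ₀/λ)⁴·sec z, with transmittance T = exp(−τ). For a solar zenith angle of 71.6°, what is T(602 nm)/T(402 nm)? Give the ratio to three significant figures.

2.36

Airmass: sec 71.6° = 3.1681.
τ(602 nm) = 0.121 × (520/602)⁴ × 3.1681 = 0.121 × 0.5567 × 3.1681 = 0.2134.
τ(402 nm) = 0.121 × (520/402)⁴ × 3.1681 = 0.121 × 2.7997 × 3.1681 = 1.0732.
T(602)/T(402) = exp(τ_B − τ_A) = exp(0.8598) = 2.3627.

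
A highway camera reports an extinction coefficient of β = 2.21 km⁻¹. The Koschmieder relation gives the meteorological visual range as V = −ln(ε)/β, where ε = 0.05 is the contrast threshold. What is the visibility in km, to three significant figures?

V = −ln(0.05) / 2.21 = 2.996 / 2.21 = 1.3555 km.

1.36 km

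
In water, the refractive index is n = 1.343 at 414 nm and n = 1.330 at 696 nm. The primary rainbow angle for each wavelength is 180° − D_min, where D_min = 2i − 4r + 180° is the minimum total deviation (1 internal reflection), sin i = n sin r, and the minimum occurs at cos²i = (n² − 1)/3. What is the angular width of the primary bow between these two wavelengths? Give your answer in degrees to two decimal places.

At 414 nm (n = 1.343): cos²i = 0.26788 → i = 58.830°, r = 39.577°, D_min = 139.354°, rainbow angle = 40.646°.
At 696 nm (n = 1.330): cos²i = 0.25630 → i = 59.585°, r = 40.422°, D_min = 137.484°, rainbow angle = 42.516°.
Angular width = |40.646° − 42.516°| = 1.871°.

1.87°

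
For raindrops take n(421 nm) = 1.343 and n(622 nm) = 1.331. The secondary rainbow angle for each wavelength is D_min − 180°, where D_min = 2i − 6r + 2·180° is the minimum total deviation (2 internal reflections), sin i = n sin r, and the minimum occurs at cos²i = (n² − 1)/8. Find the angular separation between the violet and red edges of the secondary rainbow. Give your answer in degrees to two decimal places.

3.11°

At 421 nm (n = 1.343): cos²i = 0.10046 → i = 71.522°, r = 44.928°, D_min = 233.478°, rainbow angle = 53.478°.
At 622 nm (n = 1.331): cos²i = 0.09645 → i = 71.907°, r = 45.575°, D_min = 230.365°, rainbow angle = 50.365°.
Angular width = |53.478° − 50.365°| = 3.113°.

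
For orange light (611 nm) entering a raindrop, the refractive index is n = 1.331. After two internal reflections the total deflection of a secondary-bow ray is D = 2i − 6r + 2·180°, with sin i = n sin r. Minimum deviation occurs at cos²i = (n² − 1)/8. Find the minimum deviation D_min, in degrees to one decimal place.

230.4°

cos²i = (1.77156 − 1)/8 = 0.09645; i = arccos(0.31056) = 71.907°.
sin r = sin 71.907°/1.331 = 0.71417; r = 45.575°.
D_min = 2·71.907° − 6·45.575° + 360° = 230.365°.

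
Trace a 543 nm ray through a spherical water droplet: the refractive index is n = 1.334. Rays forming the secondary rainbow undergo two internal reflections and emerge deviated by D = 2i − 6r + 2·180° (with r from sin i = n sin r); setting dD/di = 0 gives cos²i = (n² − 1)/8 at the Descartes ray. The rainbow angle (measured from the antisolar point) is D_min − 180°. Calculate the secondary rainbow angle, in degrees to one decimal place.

cos²i = (1.77956 − 1)/8 = 0.09744; i = arccos(0.31216) = 71.810°.
sin r = sin 71.810°/1.334 = 0.71217; r = 45.411°.
D_min = 2·71.810° − 6·45.411° + 360° = 231.153°.
Rainbow angle = D_min − 180° = 51.153°.

51.2°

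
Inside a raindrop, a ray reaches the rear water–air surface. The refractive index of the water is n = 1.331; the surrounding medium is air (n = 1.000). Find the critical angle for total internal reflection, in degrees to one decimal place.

48.7°

sin θ_c = n_air / n = 1.000 / 1.331 = 0.7513.
θ_c = arcsin(0.7513) = 48.70°.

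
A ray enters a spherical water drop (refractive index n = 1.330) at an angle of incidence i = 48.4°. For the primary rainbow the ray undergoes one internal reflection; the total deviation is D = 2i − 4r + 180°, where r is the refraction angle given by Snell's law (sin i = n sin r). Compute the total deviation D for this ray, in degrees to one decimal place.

sin r = sin 48.4° / 1.330 = 0.7478/1.330 = 0.5623; r = 34.21°.
D = 2·48.4° − 4·34.21° + 180° = 96.80° − 136.85° + 180° = 139.95°.

140.0°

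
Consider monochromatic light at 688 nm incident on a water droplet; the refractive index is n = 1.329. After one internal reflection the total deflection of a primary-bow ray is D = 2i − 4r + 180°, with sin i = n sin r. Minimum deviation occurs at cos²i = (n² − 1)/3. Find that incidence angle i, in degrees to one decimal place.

cos²i = (1.329² − 1)/3 = (1.76624 − 1)/3 = 0.25541.
cos i = 0.50538, so i = 59.643°.

59.6°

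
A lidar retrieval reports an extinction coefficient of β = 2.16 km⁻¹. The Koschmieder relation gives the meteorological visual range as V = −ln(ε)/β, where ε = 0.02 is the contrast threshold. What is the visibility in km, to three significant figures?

V = −ln(0.02) / 2.16 = 3.912 / 2.16 = 1.8111 km.

1.81 km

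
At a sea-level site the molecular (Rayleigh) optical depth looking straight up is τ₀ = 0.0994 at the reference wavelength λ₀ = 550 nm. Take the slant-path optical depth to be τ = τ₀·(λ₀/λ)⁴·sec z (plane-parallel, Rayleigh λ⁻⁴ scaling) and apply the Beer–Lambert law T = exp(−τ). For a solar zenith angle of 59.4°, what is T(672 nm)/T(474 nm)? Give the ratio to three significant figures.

1.31

Airmass: sec 59.4° = 1.9645.
τ(672 nm) = 0.0994 × (550/672)⁴ × 1.9645 = 0.0994 × 0.4487 × 1.9645 = 0.0876.
τ(474 nm) = 0.0994 × (550/474)⁴ × 1.9645 = 0.0994 × 1.8127 × 1.9645 = 0.3540.
T(672)/T(474) = exp(τ_B − τ_A) = exp(0.2664) = 1.3052.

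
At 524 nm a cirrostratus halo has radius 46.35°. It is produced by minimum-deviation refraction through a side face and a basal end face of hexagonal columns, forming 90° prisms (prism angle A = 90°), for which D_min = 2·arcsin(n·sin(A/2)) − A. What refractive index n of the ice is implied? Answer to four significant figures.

Rearranging: n = sin((D_min + A)/2) / sin(A/2).
(D_min + A)/2 = (46.35° + 90°)/2 = 68.175°.
n = sin 68.175° / sin 45° = 0.9283 / 0.7071 = 1.3128.

1.313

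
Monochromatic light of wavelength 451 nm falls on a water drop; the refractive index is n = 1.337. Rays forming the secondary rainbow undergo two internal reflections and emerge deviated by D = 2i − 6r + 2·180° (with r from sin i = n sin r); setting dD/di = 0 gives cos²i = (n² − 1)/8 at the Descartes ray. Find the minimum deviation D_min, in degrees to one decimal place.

231.9°

cos²i = (1.78757 − 1)/8 = 0.09845; i = arccos(0.31376) = 71.714°.
sin r = sin 71.714°/1.337 = 0.71017; r = 45.249°.
D_min = 2·71.714° − 6·45.249° + 360° = 231.934°.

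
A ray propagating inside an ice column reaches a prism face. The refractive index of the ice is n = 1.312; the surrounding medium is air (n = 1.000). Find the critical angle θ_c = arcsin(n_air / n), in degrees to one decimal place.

sin θ_c = n_air / n = 1.000 / 1.312 = 0.7622.
θ_c = arcsin(0.7622) = 49.66°.

49.7°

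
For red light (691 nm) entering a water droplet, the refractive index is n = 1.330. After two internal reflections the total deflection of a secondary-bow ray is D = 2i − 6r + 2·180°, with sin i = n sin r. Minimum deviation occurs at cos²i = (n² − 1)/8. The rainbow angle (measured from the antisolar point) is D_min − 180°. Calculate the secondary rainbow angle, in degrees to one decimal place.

cos²i = (1.76890 − 1)/8 = 0.09611; i = arccos(0.31002) = 71.940°.
sin r = sin 71.940°/1.330 = 0.71483; r = 45.630°.
D_min = 2·71.940° − 6·45.630° + 360° = 230.101°.
Rainbow angle = D_min − 180° = 50.101°.

50.1°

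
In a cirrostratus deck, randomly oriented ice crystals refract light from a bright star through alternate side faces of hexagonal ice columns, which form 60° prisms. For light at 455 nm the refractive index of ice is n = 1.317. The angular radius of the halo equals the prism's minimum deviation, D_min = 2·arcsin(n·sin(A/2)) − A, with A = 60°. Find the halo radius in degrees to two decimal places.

n·sin(A/2) = 1.317 × sin 30° = 1.317 × 0.5000 = 0.6585.
D_min = 2·arcsin(0.6585) − 60° = 2 × 41.186° − 60° = 22.371°.

22.37°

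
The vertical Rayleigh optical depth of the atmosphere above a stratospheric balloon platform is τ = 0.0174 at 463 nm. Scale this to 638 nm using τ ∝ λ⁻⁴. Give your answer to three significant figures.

τ(638 nm) = τ(463 nm) × (463/638)⁴ = 0.0174 × (0.7257)⁴ = 0.0174 × 0.2774 = 0.0048.

0.00483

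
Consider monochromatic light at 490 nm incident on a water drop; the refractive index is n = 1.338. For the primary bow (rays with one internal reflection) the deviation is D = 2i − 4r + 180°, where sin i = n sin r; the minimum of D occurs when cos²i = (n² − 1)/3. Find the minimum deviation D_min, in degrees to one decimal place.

138.6°

cos²i = (1.79024 − 1)/3 = 0.26341; i = arccos(0.51324) = 59.120°.
sin r = sin 59.120°/1.338 = 0.64144; r = 39.899°.
D_min = 2·59.120° − 4·39.899° + 180° = 138.643°.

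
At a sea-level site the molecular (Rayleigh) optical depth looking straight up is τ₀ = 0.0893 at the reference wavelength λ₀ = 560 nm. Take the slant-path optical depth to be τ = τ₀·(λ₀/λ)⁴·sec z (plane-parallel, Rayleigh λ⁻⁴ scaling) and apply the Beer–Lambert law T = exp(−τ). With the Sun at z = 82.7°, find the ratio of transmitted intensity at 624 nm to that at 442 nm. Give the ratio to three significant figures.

3.88

Airmass: sec 82.7° = 7.8700.
τ(624 nm) = 0.0893 × (560/624)⁴ × 7.8700 = 0.0893 × 0.6487 × 7.8700 = 0.4559.
τ(442 nm) = 0.0893 × (560/442)⁴ × 7.8700 = 0.0893 × 2.5767 × 7.8700 = 1.8109.
T(624)/T(442) = exp(τ_B − τ_A) = exp(1.3550) = 3.8768.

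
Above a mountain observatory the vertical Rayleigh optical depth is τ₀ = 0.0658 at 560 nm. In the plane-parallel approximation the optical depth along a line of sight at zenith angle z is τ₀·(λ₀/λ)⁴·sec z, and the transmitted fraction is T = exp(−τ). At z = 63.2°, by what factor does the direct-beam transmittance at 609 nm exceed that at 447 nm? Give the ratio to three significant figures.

1.29

Airmass: sec 63.2° = 2.2179.
τ(609 nm) = 0.0658 × (560/609)⁴ × 2.2179 = 0.0658 × 0.7150 × 2.2179 = 0.1043.
τ(447 nm) = 0.0658 × (560/447)⁴ × 2.2179 = 0.0658 × 2.4633 × 2.2179 = 0.3595.
T(609)/T(447) = exp(τ_B − τ_A) = exp(0.2552) = 1.2907.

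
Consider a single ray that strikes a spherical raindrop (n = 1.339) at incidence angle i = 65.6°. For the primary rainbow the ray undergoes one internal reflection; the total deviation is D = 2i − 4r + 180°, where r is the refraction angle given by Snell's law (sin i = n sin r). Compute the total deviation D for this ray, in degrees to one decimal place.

sin r = sin 65.6° / 1.339 = 0.9107/1.339 = 0.6801; r = 42.85°.
D = 2·65.6° − 4·42.85° + 180° = 131.20° − 171.41° + 180° = 139.79°.

139.8°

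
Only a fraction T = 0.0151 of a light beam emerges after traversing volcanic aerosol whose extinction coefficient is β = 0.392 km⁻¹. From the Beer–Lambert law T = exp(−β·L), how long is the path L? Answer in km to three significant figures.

Beer–Lambert: T = exp(−βL) ⇒ L = −ln(T)/β = −ln(0.0151)/0.392 = 4.1931/0.392 = 10.7 km.

10.7 km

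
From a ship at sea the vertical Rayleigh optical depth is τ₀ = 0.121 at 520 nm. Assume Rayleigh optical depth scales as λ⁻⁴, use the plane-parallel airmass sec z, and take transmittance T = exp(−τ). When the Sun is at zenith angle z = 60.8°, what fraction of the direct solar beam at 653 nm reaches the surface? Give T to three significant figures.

sec 60.8° = 2.0498.
τ = 0.121 × (520/653)⁴ × 2.0498 = 0.121 × 0.4021 × 2.0498 = 0.0997.
T = exp(−0.0997) = 0.9051.

0.905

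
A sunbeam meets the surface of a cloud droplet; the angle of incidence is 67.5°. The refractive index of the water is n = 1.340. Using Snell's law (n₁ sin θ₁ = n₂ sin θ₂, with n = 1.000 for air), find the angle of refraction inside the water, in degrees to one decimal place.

Snell: sin θ_r = sin θ_i / n = sin 67.5° / 1.340 = 0.9239 / 1.340 = 0.6895.
θ_r = arcsin(0.6895) = 43.59°.

43.6°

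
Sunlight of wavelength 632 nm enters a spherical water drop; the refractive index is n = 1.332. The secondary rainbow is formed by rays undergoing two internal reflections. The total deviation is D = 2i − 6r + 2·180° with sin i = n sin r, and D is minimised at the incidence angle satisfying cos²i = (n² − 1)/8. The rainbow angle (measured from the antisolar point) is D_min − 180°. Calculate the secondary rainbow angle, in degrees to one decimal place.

cos²i = (1.77422 − 1)/8 = 0.09678; i = arccos(0.31109) = 71.875°.
sin r = sin 71.875°/1.332 = 0.71350; r = 45.520°.
D_min = 2·71.875° − 6·45.520° + 360° = 230.628°.
Rainbow angle = D_min − 180° = 50.628°.

50.6°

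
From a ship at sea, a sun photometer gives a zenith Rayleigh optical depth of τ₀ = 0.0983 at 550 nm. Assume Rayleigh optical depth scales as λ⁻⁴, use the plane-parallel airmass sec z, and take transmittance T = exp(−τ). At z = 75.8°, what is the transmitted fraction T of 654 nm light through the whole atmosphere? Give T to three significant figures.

0.818

sec 75.8° = 4.0765.
τ = 0.0983 × (550/654)⁴ × 4.0765 = 0.0983 × 0.5002 × 4.0765 = 0.2004.
T = exp(−0.2004) = 0.8184.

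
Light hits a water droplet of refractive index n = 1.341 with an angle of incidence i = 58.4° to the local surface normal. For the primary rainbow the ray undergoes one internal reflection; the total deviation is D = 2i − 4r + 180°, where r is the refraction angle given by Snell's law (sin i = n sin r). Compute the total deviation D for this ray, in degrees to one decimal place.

sin r = sin 58.4° / 1.341 = 0.8517/1.341 = 0.6351; r = 39.43°.
D = 2·58.4° − 4·39.43° + 180° = 116.80° − 157.72° + 180° = 139.08°.

139.1°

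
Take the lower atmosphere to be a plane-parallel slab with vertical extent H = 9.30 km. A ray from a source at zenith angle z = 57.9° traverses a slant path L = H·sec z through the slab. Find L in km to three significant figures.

17.5 km

sec z = 1/cos 57.9° = 1.8818.
L = 9.30 × 1.8818 = 17.501 km.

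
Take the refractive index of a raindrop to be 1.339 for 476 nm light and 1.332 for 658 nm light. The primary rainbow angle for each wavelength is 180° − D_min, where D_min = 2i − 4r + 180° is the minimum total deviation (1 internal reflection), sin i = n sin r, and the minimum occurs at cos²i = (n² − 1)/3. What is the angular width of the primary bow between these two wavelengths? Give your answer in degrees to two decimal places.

1.01°

At 476 nm (n = 1.339): cos²i = 0.26431 → i = 59.062°, r = 39.834°, D_min = 138.786°, rainbow angle = 41.214°.
At 658 nm (n = 1.332): cos²i = 0.25807 → i = 59.469°, r = 40.290°, D_min = 137.776°, rainbow angle = 42.224°.
Angular width = |41.214° − 42.224°| = 1.010°.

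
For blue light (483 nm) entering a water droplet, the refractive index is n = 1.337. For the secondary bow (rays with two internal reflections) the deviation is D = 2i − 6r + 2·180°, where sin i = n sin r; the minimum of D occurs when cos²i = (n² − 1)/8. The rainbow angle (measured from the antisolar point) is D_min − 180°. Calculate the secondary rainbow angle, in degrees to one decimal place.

51.9°

cos²i = (1.78757 − 1)/8 = 0.09845; i = arccos(0.31376) = 71.714°.
sin r = sin 71.714°/1.337 = 0.71017; r = 45.249°.
D_min = 2·71.714° − 6·45.249° + 360° = 231.934°.
Rainbow angle = D_min − 180° = 51.934°.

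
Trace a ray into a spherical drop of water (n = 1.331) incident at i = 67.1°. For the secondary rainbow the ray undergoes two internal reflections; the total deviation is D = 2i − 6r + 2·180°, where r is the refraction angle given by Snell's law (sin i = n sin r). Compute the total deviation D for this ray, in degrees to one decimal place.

sin r = sin 67.1° / 1.331 = 0.9212/1.331 = 0.6921; r = 43.80°.
D = 2·67.1° − 6·43.80° + 2·180° = 134.20° − 262.78° + 360° = 231.42°.

231.4°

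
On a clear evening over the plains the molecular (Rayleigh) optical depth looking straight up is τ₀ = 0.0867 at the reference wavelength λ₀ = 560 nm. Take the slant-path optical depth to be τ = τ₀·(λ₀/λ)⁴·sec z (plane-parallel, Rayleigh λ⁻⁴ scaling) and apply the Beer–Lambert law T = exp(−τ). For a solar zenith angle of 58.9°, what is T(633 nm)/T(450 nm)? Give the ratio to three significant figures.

Airmass: sec 58.9° = 1.9360.
τ(633 nm) = 0.0867 × (560/633)⁴ × 1.9360 = 0.0867 × 0.6125 × 1.9360 = 0.1028.
τ(450 nm) = 0.0867 × (560/450)⁴ × 1.9360 = 0.0867 × 2.3983 × 1.9360 = 0.4026.
T(633)/T(450) = exp(τ_B − τ_A) = exp(0.2997) = 1.3495.

1.35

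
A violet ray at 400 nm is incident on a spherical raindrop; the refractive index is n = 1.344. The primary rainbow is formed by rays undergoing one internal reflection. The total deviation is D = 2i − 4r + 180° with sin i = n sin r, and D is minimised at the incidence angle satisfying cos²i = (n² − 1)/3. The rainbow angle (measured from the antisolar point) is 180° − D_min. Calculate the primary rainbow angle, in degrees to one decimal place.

40.5°

cos²i = (1.80634 − 1)/3 = 0.26878; i = arccos(0.51844) = 58.772°.
sin r = sin 58.772°/1.344 = 0.63625; r = 39.512°.
D_min = 2·58.772° − 4·39.512° + 180° = 139.495°.
Rainbow angle = 180° − D_min = 40.505°.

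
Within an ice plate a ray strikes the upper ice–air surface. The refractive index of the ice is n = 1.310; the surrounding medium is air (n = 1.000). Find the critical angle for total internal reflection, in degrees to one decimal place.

49.8°

sin θ_c = n_air / n = 1.000 / 1.310 = 0.7634.
θ_c = arcsin(0.7634) = 49.76°.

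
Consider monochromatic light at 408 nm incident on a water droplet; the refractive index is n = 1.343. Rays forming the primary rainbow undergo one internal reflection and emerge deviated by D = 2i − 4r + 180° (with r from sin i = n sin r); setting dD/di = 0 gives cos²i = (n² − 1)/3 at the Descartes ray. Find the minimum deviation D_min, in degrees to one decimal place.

cos²i = (1.80365 − 1)/3 = 0.26788; i = arccos(0.51757) = 58.830°.
sin r = sin 58.830°/1.343 = 0.63711; r = 39.577°.
D_min = 2·58.830° − 4·39.577° + 180° = 139.354°.

139.4°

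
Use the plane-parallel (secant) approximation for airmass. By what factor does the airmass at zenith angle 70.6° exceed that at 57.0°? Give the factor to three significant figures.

1.64

X(70.6°)/X(57.0°) = sec 70.6° / sec 57.0° = cos 57.0° / cos 70.6° = 0.5446/0.3322 = 1.6397.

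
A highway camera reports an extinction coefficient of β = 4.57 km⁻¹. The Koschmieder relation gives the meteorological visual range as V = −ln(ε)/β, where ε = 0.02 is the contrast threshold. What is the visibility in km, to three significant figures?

0.856 km

V = −ln(0.02) / 4.57 = 3.912 / 4.57 = 0.8560 km.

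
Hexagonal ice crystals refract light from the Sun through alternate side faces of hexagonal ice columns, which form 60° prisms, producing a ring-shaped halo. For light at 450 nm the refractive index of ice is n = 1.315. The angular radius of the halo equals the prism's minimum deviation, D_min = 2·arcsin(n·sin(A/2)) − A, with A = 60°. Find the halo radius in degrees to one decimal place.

n·sin(A/2) = 1.315 × sin 30° = 1.315 × 0.5000 = 0.6575.
D_min = 2·arcsin(0.6575) − 60° = 2 × 41.109° − 60° = 22.219°.

22.2°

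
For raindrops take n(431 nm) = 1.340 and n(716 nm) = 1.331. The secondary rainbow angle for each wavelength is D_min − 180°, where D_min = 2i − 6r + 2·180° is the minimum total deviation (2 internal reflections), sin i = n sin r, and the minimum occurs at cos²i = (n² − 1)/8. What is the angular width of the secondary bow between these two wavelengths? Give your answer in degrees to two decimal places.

At 431 nm (n = 1.340): cos²i = 0.09945 → i = 71.618°, r = 45.088°, D_min = 232.709°, rainbow angle = 52.709°.
At 716 nm (n = 1.331): cos²i = 0.09645 → i = 71.907°, r = 45.575°, D_min = 230.365°, rainbow angle = 50.365°.
Angular width = |52.709° − 50.365°| = 2.344°.

2.34°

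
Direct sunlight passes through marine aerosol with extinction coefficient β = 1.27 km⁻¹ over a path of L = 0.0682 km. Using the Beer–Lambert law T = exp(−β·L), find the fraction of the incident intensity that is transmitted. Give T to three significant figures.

τ = β·L = 1.27 × 0.0682 = 0.0866.
T = exp(−0.0866) = 0.9170.

0.917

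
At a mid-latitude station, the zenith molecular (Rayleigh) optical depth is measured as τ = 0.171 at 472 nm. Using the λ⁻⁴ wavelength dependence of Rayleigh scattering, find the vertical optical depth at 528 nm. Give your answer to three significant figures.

0.109

τ(528 nm) = τ(472 nm) × (472/528)⁴ = 0.171 × (0.8939)⁴ = 0.171 × 0.6386 = 0.1092.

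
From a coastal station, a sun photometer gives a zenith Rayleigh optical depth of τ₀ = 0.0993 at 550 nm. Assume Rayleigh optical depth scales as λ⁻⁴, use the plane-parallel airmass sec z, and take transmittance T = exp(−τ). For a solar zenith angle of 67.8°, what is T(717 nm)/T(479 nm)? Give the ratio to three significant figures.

1.44

Airmass: sec 67.8° = 2.6466.
τ(717 nm) = 0.0993 × (550/717)⁴ × 2.6466 = 0.0993 × 0.3462 × 2.6466 = 0.0910.
τ(479 nm) = 0.0993 × (550/479)⁴ × 2.6466 = 0.0993 × 1.7382 × 2.6466 = 0.4568.
T(717)/T(479) = exp(τ_B − τ_A) = exp(0.3658) = 1.4417.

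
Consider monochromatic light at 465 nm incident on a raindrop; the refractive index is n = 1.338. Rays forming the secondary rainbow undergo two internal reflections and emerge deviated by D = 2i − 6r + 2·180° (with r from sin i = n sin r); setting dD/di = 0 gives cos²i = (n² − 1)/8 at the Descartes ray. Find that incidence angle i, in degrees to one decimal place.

cos²i = (1.338² − 1)/8 = (1.79024 − 1)/8 = 0.09878.
cos i = 0.31429, so i = 71.682°.

71.7°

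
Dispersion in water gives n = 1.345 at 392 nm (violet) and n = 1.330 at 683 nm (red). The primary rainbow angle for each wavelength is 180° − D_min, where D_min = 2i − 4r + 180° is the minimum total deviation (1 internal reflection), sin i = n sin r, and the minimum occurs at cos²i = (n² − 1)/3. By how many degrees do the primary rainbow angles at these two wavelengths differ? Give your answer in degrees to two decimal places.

2.15°

At 392 nm (n = 1.345): cos²i = 0.26967 → i = 58.715°, r = 39.448°, D_min = 139.635°, rainbow angle = 40.365°.
At 683 nm (n = 1.330): cos²i = 0.25630 → i = 59.585°, r = 40.422°, D_min = 137.484°, rainbow angle = 42.516°.
Angular width = |40.365° − 42.516°| = 2.152°.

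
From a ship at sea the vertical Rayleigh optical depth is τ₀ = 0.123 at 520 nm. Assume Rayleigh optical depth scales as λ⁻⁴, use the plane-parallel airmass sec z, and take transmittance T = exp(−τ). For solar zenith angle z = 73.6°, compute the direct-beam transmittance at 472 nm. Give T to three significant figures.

sec 73.6° = 3.5418.
τ = 0.123 × (520/472)⁴ × 3.5418 = 0.123 × 1.4731 × 3.5418 = 0.6418.
T = exp(−0.6418) = 0.5264.

0.526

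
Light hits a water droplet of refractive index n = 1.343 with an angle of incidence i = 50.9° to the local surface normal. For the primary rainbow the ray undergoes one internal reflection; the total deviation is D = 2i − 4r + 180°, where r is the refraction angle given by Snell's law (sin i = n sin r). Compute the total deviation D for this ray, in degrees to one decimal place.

sin r = sin 50.9° / 1.343 = 0.7760/1.343 = 0.5778; r = 35.30°.
D = 2·50.9° − 4·35.30° + 180° = 101.80° − 141.20° + 180° = 140.60°.

140.6°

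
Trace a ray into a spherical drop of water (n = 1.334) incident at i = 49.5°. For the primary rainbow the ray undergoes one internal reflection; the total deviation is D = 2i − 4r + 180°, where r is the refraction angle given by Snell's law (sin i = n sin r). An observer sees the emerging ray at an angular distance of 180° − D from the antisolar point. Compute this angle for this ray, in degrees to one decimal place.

40.0°

sin r = sin 49.5° / 1.334 = 0.7604/1.334 = 0.5700; r = 34.75°.
D = 2·49.5° − 4·34.75° + 180° = 99.00° − 139.01° + 180° = 139.99°.
Angle from antisolar point = 180° − D = 40.01°.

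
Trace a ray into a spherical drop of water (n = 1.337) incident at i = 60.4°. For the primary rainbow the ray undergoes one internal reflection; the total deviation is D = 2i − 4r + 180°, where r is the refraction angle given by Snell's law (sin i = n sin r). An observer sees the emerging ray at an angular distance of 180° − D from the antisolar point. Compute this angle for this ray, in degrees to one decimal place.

sin r = sin 60.4° / 1.337 = 0.8695/1.337 = 0.6503; r = 40.57°.
D = 2·60.4° − 4·40.57° + 180° = 120.80° − 162.27° + 180° = 138.53°.
Angle from antisolar point = 180° − D = 41.47°.

41.5°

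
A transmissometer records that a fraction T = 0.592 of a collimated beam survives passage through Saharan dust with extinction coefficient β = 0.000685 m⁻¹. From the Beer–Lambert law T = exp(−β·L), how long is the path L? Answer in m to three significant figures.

Beer–Lambert: T = exp(−βL) ⇒ L = −ln(T)/β = −ln(0.592)/0.000685 = 0.5242/0.000685 = 765.3 m.

765 m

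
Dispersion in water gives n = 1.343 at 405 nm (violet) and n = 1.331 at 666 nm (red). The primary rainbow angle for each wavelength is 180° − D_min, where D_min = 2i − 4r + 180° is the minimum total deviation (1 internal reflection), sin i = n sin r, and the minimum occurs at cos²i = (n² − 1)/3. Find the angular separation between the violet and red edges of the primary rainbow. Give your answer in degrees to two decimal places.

At 405 nm (n = 1.343): cos²i = 0.26788 → i = 58.830°, r = 39.577°, D_min = 139.354°, rainbow angle = 40.646°.
At 666 nm (n = 1.331): cos²i = 0.25719 → i = 59.527°, r = 40.356°, D_min = 137.630°, rainbow angle = 42.370°.
Angular width = |40.646° − 42.370°| = 1.724°.

1.72°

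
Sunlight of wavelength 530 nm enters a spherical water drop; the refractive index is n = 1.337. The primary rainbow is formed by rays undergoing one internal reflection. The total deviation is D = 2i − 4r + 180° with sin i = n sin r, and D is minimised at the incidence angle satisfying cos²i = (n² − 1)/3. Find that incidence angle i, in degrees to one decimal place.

59.2°

cos²i = (1.337² − 1)/3 = (1.78757 − 1)/3 = 0.26252.
cos i = 0.51237, so i = 59.178°.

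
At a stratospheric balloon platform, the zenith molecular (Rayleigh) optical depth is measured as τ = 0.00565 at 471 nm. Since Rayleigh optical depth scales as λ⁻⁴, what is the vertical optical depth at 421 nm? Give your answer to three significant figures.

0.00885

τ(421 nm) = τ(471 nm) × (471/421)⁴ = 0.00565 × (1.1188)⁴ = 0.00565 × 1.5666 = 0.0089.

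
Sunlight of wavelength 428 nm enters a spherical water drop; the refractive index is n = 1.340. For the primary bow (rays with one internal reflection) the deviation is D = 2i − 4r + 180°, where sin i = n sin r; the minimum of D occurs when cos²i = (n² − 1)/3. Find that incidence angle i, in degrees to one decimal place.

cos²i = (1.340² − 1)/3 = (1.79560 − 1)/3 = 0.26520.
cos i = 0.51498, so i = 59.004°.

59.0°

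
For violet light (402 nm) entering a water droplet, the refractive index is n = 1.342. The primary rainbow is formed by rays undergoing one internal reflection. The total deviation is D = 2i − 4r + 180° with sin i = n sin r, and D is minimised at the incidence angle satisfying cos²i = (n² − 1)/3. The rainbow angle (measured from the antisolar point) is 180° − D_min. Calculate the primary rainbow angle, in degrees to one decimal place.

cos²i = (1.80096 − 1)/3 = 0.26699; i = arccos(0.51671) = 58.888°.
sin r = sin 58.888°/1.342 = 0.63797; r = 39.641°.
D_min = 2·58.888° − 4·39.641° + 180° = 139.213°.
Rainbow angle = 180° − D_min = 40.787°.

40.8°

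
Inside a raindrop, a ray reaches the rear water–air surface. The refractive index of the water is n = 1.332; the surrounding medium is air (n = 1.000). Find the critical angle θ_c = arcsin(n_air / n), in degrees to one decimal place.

sin θ_c = n_air / n = 1.000 / 1.332 = 0.7508.
θ_c = arcsin(0.7508) = 48.66°.

48.7°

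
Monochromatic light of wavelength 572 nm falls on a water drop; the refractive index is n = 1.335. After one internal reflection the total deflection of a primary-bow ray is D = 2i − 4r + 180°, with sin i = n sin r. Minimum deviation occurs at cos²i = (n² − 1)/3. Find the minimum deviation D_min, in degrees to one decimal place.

138.2°

cos²i = (1.78222 − 1)/3 = 0.26074; i = arccos(0.51063) = 59.294°.
sin r = sin 59.294°/1.335 = 0.64405; r = 40.094°.
D_min = 2·59.294° − 4·40.094° + 180° = 138.212°.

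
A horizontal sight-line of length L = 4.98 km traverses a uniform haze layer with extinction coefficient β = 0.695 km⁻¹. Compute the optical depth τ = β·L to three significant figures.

τ = β·L = 0.695 × 4.98 = 3.4611.

3.46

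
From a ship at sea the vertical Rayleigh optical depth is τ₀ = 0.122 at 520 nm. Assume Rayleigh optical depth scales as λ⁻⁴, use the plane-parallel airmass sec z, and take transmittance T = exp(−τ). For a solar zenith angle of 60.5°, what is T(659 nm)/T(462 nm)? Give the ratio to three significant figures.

1.35

Airmass: sec 60.5° = 2.0308.
τ(659 nm) = 0.122 × (520/659)⁴ × 2.0308 = 0.122 × 0.3877 × 2.0308 = 0.0960.
τ(462 nm) = 0.122 × (520/462)⁴ × 2.0308 = 0.122 × 1.6049 × 2.0308 = 0.3976.
T(659)/T(462) = exp(τ_B − τ_A) = exp(0.3016) = 1.3520.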